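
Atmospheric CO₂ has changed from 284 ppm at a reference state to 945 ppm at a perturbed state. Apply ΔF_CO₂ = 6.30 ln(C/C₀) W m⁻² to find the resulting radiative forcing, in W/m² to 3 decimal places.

CO₂: 6.30 × ln(945/284) = 6.30 × ln(3.32746) = 6.30 × 1.20221 = 7.5739 W/m².

ΔF = 7.574 W/m²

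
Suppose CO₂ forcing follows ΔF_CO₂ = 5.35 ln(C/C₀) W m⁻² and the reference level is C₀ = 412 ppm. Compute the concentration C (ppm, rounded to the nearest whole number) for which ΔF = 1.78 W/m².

Set 5.35 ln(C/412) = 1.78, so ln(C/412) = 1.78/5.35 = 0.33271.
Then C/412 = e^0.33271 = 1.39474, giving C = 412 × 1.39474 = 574.63 ppm.

C ≈ 575 ppm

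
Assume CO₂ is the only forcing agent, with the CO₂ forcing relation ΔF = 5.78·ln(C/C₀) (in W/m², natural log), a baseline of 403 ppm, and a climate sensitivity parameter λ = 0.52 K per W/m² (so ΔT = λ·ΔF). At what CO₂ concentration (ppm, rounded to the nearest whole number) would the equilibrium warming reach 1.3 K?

Required forcing: ΔF = ΔT/λ = 1.3/0.52 = 2.5000 W/m².
Then ln(C/403) = ΔF/5.78 = 2.5000/5.78 = 0.43253.
So C = 403 × e^0.43253 = 403 × 1.54115 = 621.08 ppm.

C ≈ 621 ppm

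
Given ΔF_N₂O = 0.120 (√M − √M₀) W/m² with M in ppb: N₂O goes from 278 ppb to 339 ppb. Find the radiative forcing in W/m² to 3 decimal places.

ΔF = 0.209 W/m²

N₂O: 0.120 × (√339 − √278) = 0.120 × (18.4120 − 16.6733) = 0.120 × 1.7387 = 0.2086 W/m².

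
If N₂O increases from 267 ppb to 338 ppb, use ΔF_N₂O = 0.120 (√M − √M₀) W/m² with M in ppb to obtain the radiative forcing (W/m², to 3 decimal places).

N₂O: 0.120 × (√338 − √267) = 0.120 × (18.3848 − 16.3401) = 0.120 × 2.0447 = 0.2454 W/m².

ΔF = 0.245 W/m²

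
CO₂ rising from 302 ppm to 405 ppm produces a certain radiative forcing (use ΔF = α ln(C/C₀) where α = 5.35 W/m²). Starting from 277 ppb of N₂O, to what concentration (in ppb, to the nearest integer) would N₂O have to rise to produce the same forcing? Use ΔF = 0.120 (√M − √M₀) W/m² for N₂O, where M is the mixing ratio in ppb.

CO₂ forcing: 5.35 × ln(405/302) = 5.35 × 0.293460 = 1.57001 W/m².
Set 0.120(√M − √277) = 1.57001: √M = 1.57001/0.120 + √277 = 13.0834 + 16.6433 = 29.7267.
M = (29.7267)² = 883.68 ppb.

M ≈ 884 ppb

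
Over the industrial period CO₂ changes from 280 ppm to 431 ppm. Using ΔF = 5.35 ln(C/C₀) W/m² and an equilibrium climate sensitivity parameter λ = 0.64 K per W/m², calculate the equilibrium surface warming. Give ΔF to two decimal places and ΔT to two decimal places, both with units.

ΔF = 2.31 W/m²; ΔT = 1.48 K

CO₂: 5.35 × ln(431/280) = 5.35 × ln(1.53929) = 5.35 × 0.43132 = 2.3076 W/m².
ΔT = λ ΔF = 0.64 × 2.31 = 1.4784 K.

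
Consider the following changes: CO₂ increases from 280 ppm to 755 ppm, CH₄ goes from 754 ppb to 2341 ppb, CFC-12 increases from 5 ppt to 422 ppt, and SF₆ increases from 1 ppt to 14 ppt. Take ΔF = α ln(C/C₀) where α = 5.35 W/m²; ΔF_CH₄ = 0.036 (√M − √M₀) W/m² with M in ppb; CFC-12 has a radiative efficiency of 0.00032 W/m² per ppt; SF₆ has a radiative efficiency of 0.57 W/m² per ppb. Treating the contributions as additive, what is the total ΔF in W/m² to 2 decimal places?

ΔF = 6.20 W/m²

CO₂: 5.35 × ln(755/280) = 5.35 × ln(2.69643) = 5.35 × 0.99193 = 5.3068 W/m².
CH₄: 0.036 × (√2341 − √754) = 0.036 × (48.3839 − 27.4591) = 0.036 × 20.9248 = 0.7533 W/m².
CFC-12: ΔF = 0.00032 × (422 − 5) = 0.00032 × 417 = 0.1334 W/m².
SF₆: Δ = 14 − 1 = 13 ppt = 0.013 ppb; ΔF = 0.57 × 0.013 = 0.0074 W/m².
Total ΔF = 5.3068 + 0.7533 + 0.1334 + 0.0074 = 6.2009 W/m².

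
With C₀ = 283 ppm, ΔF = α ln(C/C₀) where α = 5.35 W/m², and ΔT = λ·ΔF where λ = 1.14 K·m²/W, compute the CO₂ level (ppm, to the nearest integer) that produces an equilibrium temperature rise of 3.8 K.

Required forcing: ΔF = ΔT/λ = 3.8/1.14 = 3.3333 W/m².
Then ln(C/283) = ΔF/5.35 = 3.3333/5.35 = 0.62305.
So C = 283 × e^0.62305 = 283 × 1.86461 = 527.68 ppm.

C ≈ 528 ppm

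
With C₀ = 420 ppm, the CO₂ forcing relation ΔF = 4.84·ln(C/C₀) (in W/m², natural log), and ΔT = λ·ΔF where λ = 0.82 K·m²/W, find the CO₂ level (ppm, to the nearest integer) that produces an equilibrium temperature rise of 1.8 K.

C ≈ 661 ppm

Required forcing: ΔF = ΔT/λ = 1.8/0.82 = 2.1951 W/m².
Then ln(C/420) = ΔF/4.84 = 2.1951/4.84 = 0.45353.
So C = 420 × e^0.45353 = 420 × 1.57386 = 661.02 ppm.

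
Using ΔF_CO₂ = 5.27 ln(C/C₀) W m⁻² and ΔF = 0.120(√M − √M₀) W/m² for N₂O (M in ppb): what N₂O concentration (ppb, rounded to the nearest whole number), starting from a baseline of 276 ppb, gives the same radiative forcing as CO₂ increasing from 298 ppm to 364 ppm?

M ≈ 645 ppb

CO₂ forcing: 5.27 × ln(364/298) = 5.27 × 0.200060 = 1.05432 W/m².
Set 0.120(√M − √276) = 1.05432: √M = 1.05432/0.120 + √276 = 8.7860 + 16.6132 = 25.3992.
M = (25.3992)² = 645.12 ppb.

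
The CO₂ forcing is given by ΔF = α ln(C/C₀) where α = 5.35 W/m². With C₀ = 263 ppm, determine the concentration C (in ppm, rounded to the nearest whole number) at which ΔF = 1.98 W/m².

C ≈ 381 ppm

Set 5.35 ln(C/263) = 1.98, so ln(C/263) = 1.98/5.35 = 0.37009.
Then C/263 = e^0.37009 = 1.44786, giving C = 263 × 1.44786 = 380.79 ppm.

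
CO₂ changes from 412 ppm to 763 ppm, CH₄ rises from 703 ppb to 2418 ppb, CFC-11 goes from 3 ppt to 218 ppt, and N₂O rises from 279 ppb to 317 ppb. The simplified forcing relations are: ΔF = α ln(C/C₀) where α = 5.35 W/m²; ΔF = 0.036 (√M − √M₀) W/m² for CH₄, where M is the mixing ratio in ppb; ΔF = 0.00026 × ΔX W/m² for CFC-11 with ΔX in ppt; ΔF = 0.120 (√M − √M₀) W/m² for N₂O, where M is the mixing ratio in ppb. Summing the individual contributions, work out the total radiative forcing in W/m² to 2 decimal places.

ΔF = 4.30 W/m²

CO₂: 5.35 × ln(763/412) = 5.35 × ln(1.85194) = 5.35 × 0.61623 = 3.2968 W/m².
CH₄: 0.036 × (√2418 − √703) = 0.036 × (49.1732 − 26.5141) = 0.036 × 22.6591 = 0.8157 W/m².
CFC-11: ΔF = 0.00026 × (218 − 3) = 0.00026 × 215 = 0.0559 W/m².
N₂O: 0.120 × (√317 − √279) = 0.120 × (17.8045 − 16.7033) = 0.120 × 1.1012 = 0.1321 W/m².
Total ΔF = 3.2968 + 0.8157 + 0.0559 + 0.1321 = 4.3005 W/m².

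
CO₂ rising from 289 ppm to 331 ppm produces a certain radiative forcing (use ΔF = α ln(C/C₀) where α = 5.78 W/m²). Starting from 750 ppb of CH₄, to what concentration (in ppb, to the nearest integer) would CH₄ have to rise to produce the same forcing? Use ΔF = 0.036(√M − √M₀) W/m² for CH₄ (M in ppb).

M ≈ 2418 ppb

CO₂ forcing: 5.78 × ln(331/289) = 5.78 × 0.135692 = 0.78430 W/m².
Set 0.036(√M − √750) = 0.78430: √M = 0.78430/0.036 + √750 = 21.7861 + 27.3861 = 49.1722.
M = (49.1722)² = 2417.91 ppb.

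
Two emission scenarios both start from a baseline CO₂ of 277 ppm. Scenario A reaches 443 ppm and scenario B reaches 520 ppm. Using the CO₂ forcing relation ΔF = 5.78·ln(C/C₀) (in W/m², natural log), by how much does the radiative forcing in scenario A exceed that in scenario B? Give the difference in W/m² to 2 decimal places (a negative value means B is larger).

ΔF_A = 5.78 ln(443/277) = 5.78 × 0.46955 = 2.7140 W/m².
ΔF_B = 5.78 ln(520/277) = 5.78 × 0.62981 = 3.6403 W/m².
Difference: 2.7140 − 3.6403 = -0.9263 W/m².
(Equivalently, ΔF_A − ΔF_B = 5.78 ln(443/520) = 5.78 × -0.16026 = -0.9263 W/m².)

ΔF_A − ΔF_B = -0.93 W/m²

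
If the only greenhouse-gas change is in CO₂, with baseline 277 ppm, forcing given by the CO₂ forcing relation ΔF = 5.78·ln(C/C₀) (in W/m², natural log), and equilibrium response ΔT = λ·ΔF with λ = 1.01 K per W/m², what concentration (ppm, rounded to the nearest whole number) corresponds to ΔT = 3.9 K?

C ≈ 540 ppm

Required forcing: ΔF = ΔT/λ = 3.9/1.01 = 3.8614 W/m².
Then ln(C/277) = ΔF/5.78 = 3.8614/5.78 = 0.66806.
So C = 277 × e^0.66806 = 277 × 1.95045 = 540.27 ppm.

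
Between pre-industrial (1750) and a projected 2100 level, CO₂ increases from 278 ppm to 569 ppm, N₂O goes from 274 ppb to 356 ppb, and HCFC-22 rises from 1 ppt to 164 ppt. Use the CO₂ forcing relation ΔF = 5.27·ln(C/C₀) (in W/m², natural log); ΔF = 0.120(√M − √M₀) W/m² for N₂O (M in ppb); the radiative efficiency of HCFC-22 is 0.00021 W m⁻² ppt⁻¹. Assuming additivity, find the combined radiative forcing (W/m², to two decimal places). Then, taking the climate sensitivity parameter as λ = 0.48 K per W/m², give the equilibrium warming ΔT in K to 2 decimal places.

CO₂: 5.27 × ln(569/278) = 5.27 × ln(2.04676) = 5.27 × 0.71626 = 3.7747 W/m².
N₂O: 0.120 × (√356 − √274) = 0.120 × (18.8680 − 16.5529) = 0.120 × 2.3151 = 0.2778 W/m².
HCFC-22: ΔF = 0.00021 × (164 − 1) = 0.00021 × 163 = 0.0342 W/m².
Total ΔF = 3.7747 + 0.2778 + 0.0342 = 4.0867 W/m².
ΔT = λ ΔF = 0.48 × 4.09 = 1.9632 K.

ΔF = 4.09 W/m²; ΔT = 1.96 K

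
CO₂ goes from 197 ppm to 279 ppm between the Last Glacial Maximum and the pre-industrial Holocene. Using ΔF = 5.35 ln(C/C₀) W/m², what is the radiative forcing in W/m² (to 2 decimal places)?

CO₂: 5.35 × ln(279/197) = 5.35 × ln(1.41624) = 5.35 × 0.34801 = 1.8619 W/m².

ΔF = 1.86 W/m²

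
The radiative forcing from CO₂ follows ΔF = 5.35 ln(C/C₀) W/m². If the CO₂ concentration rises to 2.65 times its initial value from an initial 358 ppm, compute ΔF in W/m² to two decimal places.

ΔF = 5.21 W/m²

Because the forcing depends only on the ratio C/C₀, the initial concentration does not enter.
ΔF = 5.35 × ln(2.65) = 5.35 × 0.97456 = 5.2139 W/m².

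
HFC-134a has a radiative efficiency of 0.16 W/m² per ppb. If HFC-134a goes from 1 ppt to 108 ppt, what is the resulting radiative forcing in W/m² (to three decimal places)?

HFC-134a: Δ = 108 − 1 = 107 ppt = 0.107 ppb; ΔF = 0.16 × 0.107 = 0.0171 W/m².

ΔF = 0.017 W/m²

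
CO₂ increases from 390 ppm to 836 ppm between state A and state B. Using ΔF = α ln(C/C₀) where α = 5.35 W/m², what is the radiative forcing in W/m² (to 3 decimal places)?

CO₂ absorption bands are partially saturated, so forcing scales with the logarithm of the concentration ratio.
CO₂: 5.35 × ln(836/390) = 5.35 × ln(2.14359) = 5.35 × 0.76248 = 4.0793 W/m².

ΔF = 4.079 W/m²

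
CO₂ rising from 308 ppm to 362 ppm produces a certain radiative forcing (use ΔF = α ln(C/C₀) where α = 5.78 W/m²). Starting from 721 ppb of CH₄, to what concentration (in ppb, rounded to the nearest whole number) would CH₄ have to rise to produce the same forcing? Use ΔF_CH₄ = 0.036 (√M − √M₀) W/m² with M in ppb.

CO₂ forcing: 5.78 × ln(362/308) = 5.78 × 0.161544 = 0.93372 W/m².
Set 0.036(√M − √721) = 0.93372: √M = 0.93372/0.036 + √721 = 25.9367 + 26.8514 = 52.7881.
M = (52.7881)² = 2786.58 ppb.

M ≈ 2787 ppb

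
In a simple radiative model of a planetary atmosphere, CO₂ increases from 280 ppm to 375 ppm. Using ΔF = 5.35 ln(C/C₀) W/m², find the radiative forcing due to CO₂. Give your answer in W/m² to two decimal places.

CO₂: 5.35 × ln(375/280) = 5.35 × ln(1.33929) = 5.35 × 0.29214 = 1.5629 W/m².

ΔF = 1.56 W/m²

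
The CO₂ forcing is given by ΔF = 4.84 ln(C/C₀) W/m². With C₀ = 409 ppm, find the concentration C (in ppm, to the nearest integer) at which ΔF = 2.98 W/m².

C ≈ 757 ppm

Set 4.84 ln(C/409) = 2.98, so ln(C/409) = 2.98/4.84 = 0.61570.
Then C/409 = e^0.61570 = 1.85095, giving C = 409 × 1.85095 = 757.04 ppm.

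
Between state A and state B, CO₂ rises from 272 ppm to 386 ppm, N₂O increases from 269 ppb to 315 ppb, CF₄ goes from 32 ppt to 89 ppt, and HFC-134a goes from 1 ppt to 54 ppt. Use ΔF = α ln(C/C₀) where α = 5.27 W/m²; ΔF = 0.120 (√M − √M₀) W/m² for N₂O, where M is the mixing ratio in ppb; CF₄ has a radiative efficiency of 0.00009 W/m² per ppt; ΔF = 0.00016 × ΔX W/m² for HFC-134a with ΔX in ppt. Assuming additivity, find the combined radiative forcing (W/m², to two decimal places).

CO₂: 5.27 × ln(386/272) = 5.27 × ln(1.41912) = 5.27 × 0.35004 = 1.8447 W/m².
N₂O: 0.120 × (√315 − √269) = 0.120 × (17.7482 − 16.4012) = 0.120 × 1.3470 = 0.1616 W/m².
CF₄: ΔF = 0.00009 × (89 − 32) = 0.00009 × 57 = 0.0051 W/m².
HFC-134a: ΔF = 0.00016 × (54 − 1) = 0.00016 × 53 = 0.0085 W/m².
Total ΔF = 1.8447 + 0.1616 + 0.0051 + 0.0085 = 2.0199 W/m².

ΔF = 2.02 W/m²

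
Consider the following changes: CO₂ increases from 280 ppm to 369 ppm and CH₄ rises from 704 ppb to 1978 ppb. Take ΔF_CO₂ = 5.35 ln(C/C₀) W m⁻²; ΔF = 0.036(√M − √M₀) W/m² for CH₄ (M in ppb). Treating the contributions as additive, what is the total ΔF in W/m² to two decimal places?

CO₂: 5.35 × ln(369/280) = 5.35 × ln(1.31786) = 5.35 × 0.27601 = 1.4767 W/m².
CH₄: 0.036 × (√1978 − √704) = 0.036 × (44.4747 − 26.5330) = 0.036 × 17.9417 = 0.6459 W/m².
Total ΔF = 1.4767 + 0.6459 = 2.1226 W/m².

ΔF = 2.12 W/m²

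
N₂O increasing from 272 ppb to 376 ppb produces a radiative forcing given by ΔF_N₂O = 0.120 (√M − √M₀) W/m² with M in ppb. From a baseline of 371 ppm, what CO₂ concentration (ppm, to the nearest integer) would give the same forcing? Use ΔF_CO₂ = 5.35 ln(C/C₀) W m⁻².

N₂O forcing: 0.120 × (√376 − √272) = 0.120 × (19.3907 − 16.4924) = 0.120 × 2.8983 = 0.34780 W/m².
Set 5.35 ln(C/371) = 0.34780: ln(C/371) = 0.34780/5.35 = 0.06501, so C = 371 × e^0.06501 = 371 × 1.06717 = 395.92 ppm.

C ≈ 396 ppm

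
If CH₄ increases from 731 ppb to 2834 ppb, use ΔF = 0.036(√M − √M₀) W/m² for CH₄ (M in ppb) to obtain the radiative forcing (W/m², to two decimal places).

ΔF = 0.94 W/m²

CH₄: 0.036 × (√2834 − √731) = 0.036 × (53.2353 − 27.0370) = 0.036 × 26.1983 = 0.9431 W/m².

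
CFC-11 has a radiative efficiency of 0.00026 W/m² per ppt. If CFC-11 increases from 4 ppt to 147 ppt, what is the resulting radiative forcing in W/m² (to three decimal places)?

CFC-11: ΔF = 0.00026 × (147 − 4) = 0.00026 × 143 = 0.0372 W/m².

ΔF = 0.037 W/m²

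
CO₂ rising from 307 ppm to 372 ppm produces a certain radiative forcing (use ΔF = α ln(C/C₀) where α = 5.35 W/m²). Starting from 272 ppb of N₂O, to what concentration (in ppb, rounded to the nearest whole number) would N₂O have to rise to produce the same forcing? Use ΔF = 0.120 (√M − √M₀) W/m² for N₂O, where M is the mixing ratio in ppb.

CO₂ forcing: 5.35 × ln(372/307) = 5.35 × 0.192046 = 1.02745 W/m².
Set 0.120(√M − √272) = 1.02745: √M = 1.02745/0.120 + √272 = 8.5621 + 16.4924 = 25.0545.
M = (25.0545)² = 627.73 ppb.

M ≈ 628 ppb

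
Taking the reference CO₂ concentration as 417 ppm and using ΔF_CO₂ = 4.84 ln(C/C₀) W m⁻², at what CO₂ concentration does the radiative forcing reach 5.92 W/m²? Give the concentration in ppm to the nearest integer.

Set 4.84 ln(C/417) = 5.92, so ln(C/417) = 5.92/4.84 = 1.22314.
Then C/417 = e^1.22314 = 3.39784, giving C = 417 × 3.39784 = 1416.90 ppm.

C ≈ 1417 ppm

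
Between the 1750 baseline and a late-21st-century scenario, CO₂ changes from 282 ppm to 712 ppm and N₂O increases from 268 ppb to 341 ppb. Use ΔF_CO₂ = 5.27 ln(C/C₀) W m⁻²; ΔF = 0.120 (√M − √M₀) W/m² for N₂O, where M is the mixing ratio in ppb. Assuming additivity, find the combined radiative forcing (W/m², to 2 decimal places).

ΔF = 5.13 W/m²

CO₂: 5.27 × ln(712/282) = 5.27 × ln(2.52482) = 5.27 × 0.92617 = 4.8809 W/m².
N₂O: 0.120 × (√341 − √268) = 0.120 × (18.4662 − 16.3707) = 0.120 × 2.0955 = 0.2515 W/m².
Total ΔF = 4.8809 + 0.2515 = 5.1324 W/m².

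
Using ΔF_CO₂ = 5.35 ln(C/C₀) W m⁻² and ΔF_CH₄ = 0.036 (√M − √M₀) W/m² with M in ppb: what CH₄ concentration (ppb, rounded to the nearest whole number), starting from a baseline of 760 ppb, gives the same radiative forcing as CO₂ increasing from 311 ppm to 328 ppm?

M ≈ 1259 ppb

CO₂ forcing: 5.35 × ln(328/311) = 5.35 × 0.053221 = 0.28473 W/m².
Set 0.036(√M − √760) = 0.28473: √M = 0.28473/0.036 + √760 = 7.9092 + 27.5681 = 35.4773.
M = (35.4773)² = 1258.64 ppb.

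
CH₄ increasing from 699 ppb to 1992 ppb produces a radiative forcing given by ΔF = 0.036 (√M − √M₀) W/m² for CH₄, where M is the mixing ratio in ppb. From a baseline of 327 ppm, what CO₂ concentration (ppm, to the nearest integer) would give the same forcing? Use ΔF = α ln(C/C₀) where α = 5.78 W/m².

C ≈ 366 ppm

CH₄ forcing: 0.036 × (√1992 − √699) = 0.036 × (44.6318 − 26.4386) = 0.036 × 18.1932 = 0.65496 W/m².
Set 5.78 ln(C/327) = 0.65496: ln(C/327) = 0.65496/5.78 = 0.11331, so C = 327 × e^0.11331 = 327 × 1.11998 = 366.23 ppm.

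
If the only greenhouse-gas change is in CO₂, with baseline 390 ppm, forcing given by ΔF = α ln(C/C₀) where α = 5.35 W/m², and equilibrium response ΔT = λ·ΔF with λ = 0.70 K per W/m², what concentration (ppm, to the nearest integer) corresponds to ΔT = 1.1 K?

Required forcing: ΔF = ΔT/λ = 1.1/0.70 = 1.5714 W/m².
Then ln(C/390) = ΔF/5.35 = 1.5714/5.35 = 0.29372.
So C = 390 × e^0.29372 = 390 × 1.34141 = 523.15 ppm.

C ≈ 523 ppm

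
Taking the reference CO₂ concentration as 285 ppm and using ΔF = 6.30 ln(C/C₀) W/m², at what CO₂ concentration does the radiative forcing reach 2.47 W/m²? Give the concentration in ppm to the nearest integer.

Set 6.30 ln(C/285) = 2.47, so ln(C/285) = 2.47/6.30 = 0.39206.
Then C/285 = e^0.39206 = 1.48003, giving C = 285 × 1.48003 = 421.81 ppm.

C ≈ 422 ppm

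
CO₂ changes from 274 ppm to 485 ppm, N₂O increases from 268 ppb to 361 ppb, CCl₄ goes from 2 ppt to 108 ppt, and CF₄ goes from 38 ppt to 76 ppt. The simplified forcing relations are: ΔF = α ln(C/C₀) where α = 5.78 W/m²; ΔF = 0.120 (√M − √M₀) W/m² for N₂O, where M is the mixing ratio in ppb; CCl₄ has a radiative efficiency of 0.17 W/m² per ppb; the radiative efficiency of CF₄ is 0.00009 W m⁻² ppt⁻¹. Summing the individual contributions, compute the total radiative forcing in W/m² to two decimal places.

CO₂: 5.78 × ln(485/274) = 5.78 × ln(1.77007) = 5.78 × 0.57102 = 3.3005 W/m².
N₂O: 0.120 × (√361 − √268) = 0.120 × (19.0000 − 16.3707) = 0.120 × 2.6293 = 0.3155 W/m².
CCl₄: Δ = 108 − 2 = 106 ppt = 0.106 ppb; ΔF = 0.17 × 0.106 = 0.0180 W/m².
CF₄: ΔF = 0.00009 × (76 − 38) = 0.00009 × 38 = 0.0034 W/m².
Total ΔF = 3.3005 + 0.3155 + 0.0180 + 0.0034 = 3.6374 W/m².

ΔF = 3.64 W/m²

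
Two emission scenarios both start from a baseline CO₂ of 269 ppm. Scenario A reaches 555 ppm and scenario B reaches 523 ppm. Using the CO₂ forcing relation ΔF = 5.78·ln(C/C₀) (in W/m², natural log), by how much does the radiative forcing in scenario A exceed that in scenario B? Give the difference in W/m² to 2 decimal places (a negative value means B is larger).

ΔF_A = 5.78 ln(555/269) = 5.78 × 0.72426 = 4.1862 W/m².
ΔF_B = 5.78 ln(523/269) = 5.78 × 0.66487 = 3.8429 W/m².
Difference: 4.1862 − 3.8429 = 0.3433 W/m².

ΔF_A − ΔF_B = 0.34 W/m²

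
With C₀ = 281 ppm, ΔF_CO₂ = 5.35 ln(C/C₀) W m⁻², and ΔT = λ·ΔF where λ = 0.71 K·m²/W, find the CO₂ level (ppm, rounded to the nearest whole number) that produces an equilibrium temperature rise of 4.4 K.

Required forcing: ΔF = ΔT/λ = 4.4/0.71 = 6.1972 W/m².
Then ln(C/281) = ΔF/5.35 = 6.1972/5.35 = 1.15836.
So C = 281 × e^1.15836 = 281 × 3.18471 = 894.90 ppm.

C ≈ 895 ppm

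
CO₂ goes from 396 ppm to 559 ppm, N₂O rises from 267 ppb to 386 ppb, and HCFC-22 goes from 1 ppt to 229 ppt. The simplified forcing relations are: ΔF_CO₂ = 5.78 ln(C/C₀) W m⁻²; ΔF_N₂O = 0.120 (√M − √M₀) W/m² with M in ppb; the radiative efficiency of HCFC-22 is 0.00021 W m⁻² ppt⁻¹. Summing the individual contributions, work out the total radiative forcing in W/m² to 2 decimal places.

ΔF = 2.44 W/m²

CO₂: 5.78 × ln(559/396) = 5.78 × ln(1.41162) = 5.78 × 0.34474 = 1.9926 W/m².
N₂O: 0.120 × (√386 − √267) = 0.120 × (19.6469 − 16.3401) = 0.120 × 3.3068 = 0.3968 W/m².
HCFC-22: ΔF = 0.00021 × (229 − 1) = 0.00021 × 228 = 0.0479 W/m².
Total ΔF = 1.9926 + 0.3968 + 0.0479 = 2.4373 W/m².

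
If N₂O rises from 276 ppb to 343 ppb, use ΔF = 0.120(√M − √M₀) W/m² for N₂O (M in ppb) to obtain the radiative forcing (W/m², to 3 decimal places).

ΔF = 0.229 W/m²

N₂O: 0.120 × (√343 − √276) = 0.120 × (18.5203 − 16.6132) = 0.120 × 1.9071 = 0.2289 W/m².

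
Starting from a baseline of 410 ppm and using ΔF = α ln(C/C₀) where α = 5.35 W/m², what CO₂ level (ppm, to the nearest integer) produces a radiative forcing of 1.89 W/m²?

Set 5.35 ln(C/410) = 1.89, so ln(C/410) = 1.89/5.35 = 0.35327.
Then C/410 = e^0.35327 = 1.42372, giving C = 410 × 1.42372 = 583.73 ppm.

C ≈ 584 ppm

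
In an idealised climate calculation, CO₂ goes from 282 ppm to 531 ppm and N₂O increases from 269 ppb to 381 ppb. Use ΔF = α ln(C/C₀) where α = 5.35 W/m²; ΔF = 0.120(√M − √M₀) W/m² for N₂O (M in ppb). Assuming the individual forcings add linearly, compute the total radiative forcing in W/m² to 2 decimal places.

CO₂: 5.35 × ln(531/282) = 5.35 × ln(1.88298) = 5.35 × 0.63286 = 3.3858 W/m².
N₂O: 0.120 × (√381 − √269) = 0.120 × (19.5192 − 16.4012) = 0.120 × 3.1180 = 0.3742 W/m².
Total ΔF = 3.3858 + 0.3742 = 3.7600 W/m².

ΔF = 3.76 W/m²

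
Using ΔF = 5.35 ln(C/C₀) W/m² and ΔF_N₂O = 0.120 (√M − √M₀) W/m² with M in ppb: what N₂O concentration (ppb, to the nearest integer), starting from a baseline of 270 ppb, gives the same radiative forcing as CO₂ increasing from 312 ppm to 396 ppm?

CO₂ forcing: 5.35 × ln(396/312) = 5.35 × 0.238411 = 1.27550 W/m².
Set 0.120(√M − √270) = 1.27550: √M = 1.27550/0.120 + √270 = 10.6292 + 16.4317 = 27.0609.
M = (27.0609)² = 732.29 ppb.

M ≈ 732 ppb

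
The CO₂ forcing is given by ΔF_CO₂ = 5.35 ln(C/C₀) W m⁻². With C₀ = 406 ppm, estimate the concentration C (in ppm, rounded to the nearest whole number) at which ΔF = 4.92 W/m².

C ≈ 1018 ppm

Set 5.35 ln(C/406) = 4.92, so ln(C/406) = 4.92/5.35 = 0.91963.
Then C/406 = e^0.91963 = 2.50836, giving C = 406 × 2.50836 = 1018.39 ppm.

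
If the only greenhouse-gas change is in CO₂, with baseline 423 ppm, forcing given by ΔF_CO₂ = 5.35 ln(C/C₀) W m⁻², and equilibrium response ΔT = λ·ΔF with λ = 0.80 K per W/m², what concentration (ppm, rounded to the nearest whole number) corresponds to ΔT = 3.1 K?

Required forcing: ΔF = ΔT/λ = 3.1/0.80 = 3.8750 W/m².
Then ln(C/423) = ΔF/5.35 = 3.8750/5.35 = 0.72430.
So C = 423 × e^0.72430 = 423 × 2.06329 = 872.77 ppm.

C ≈ 873 ppm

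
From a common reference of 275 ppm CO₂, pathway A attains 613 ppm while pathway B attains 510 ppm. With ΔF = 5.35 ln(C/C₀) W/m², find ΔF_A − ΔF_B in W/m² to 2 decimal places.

ΔF_A − ΔF_B = 0.98 W/m²

ΔF_A = 5.35 ln(613/275) = 5.35 × 0.80159 = 4.2885 W/m².
ΔF_B = 5.35 ln(510/275) = 5.35 × 0.61764 = 3.3044 W/m².
Difference: 4.2885 − 3.3044 = 0.9841 W/m².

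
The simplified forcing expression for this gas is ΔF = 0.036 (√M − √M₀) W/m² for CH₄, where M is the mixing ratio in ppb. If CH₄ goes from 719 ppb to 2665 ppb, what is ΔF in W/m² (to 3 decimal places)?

CH₄: 0.036 × (√2665 − √719) = 0.036 × (51.6236 − 26.8142) = 0.036 × 24.8094 = 0.8931 W/m².

ΔF = 0.893 W/m²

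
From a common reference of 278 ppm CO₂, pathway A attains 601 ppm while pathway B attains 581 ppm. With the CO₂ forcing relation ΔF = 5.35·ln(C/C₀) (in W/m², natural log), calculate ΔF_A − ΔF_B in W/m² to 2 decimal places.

ΔF_A − ΔF_B = 0.18 W/m²

ΔF_A = 5.35 ln(601/278) = 5.35 × 0.77097 = 4.1247 W/m².
ΔF_B = 5.35 ln(581/278) = 5.35 × 0.73713 = 3.9436 W/m².
Difference: 4.1247 − 3.9436 = 0.1811 W/m².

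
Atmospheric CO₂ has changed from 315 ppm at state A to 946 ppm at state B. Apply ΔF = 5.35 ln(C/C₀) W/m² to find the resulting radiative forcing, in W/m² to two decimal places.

ΔF = 5.88 W/m²

CO₂: 5.35 × ln(946/315) = 5.35 × ln(3.00317) = 5.35 × 1.09967 = 5.8832 W/m².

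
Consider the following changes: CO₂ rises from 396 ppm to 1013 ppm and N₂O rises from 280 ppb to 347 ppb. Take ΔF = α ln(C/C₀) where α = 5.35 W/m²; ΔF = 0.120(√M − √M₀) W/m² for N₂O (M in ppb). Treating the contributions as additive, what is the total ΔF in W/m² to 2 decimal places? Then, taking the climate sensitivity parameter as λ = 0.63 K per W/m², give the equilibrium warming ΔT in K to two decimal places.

CO₂: 5.35 × ln(1013/396) = 5.35 × ln(2.55808) = 5.35 × 0.93926 = 5.0250 W/m².
N₂O: 0.120 × (√347 − √280) = 0.120 × (18.6279 − 16.7332) = 0.120 × 1.8947 = 0.2274 W/m².
Total ΔF = 5.0250 + 0.2274 = 5.2524 W/m².
ΔT = λ ΔF = 0.63 × 5.25 = 3.3075 K.

ΔF = 5.25 W/m²; ΔT = 3.31 K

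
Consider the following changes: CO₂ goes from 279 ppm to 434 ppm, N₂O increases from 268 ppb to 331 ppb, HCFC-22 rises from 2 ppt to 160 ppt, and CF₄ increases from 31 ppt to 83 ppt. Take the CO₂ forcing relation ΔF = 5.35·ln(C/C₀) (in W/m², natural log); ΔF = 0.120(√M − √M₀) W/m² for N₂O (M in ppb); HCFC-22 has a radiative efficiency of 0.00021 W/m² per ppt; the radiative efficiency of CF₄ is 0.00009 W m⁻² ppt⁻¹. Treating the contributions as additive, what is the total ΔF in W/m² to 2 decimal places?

CO₂: 5.35 × ln(434/279) = 5.35 × ln(1.55556) = 5.35 × 0.44184 = 2.3638 W/m².
N₂O: 0.120 × (√331 − √268) = 0.120 × (18.1934 − 16.3707) = 0.120 × 1.8227 = 0.2187 W/m².
HCFC-22: ΔF = 0.00021 × (160 − 2) = 0.00021 × 158 = 0.0332 W/m².
CF₄: ΔF = 0.00009 × (83 − 31) = 0.00009 × 52 = 0.0047 W/m².
Total ΔF = 2.3638 + 0.2187 + 0.0332 + 0.0047 = 2.6204 W/m².

ΔF = 2.62 W/m²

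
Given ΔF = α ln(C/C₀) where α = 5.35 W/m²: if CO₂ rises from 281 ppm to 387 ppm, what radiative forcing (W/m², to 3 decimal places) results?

ΔF = 1.712 W/m²

CO₂: 5.35 × ln(387/281) = 5.35 × ln(1.37722) = 5.35 × 0.32007 = 1.7124 W/m².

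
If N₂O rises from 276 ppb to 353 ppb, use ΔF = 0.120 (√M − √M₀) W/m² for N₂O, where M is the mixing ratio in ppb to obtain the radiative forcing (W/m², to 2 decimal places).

N₂O: 0.120 × (√353 − √276) = 0.120 × (18.7883 − 16.6132) = 0.120 × 2.1751 = 0.2610 W/m².

ΔF = 0.26 W/m²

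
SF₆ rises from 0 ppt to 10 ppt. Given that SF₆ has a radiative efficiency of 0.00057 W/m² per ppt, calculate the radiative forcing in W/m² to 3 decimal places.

ΔF = 0.006 W/m²

SF₆: ΔF = 0.00057 × (10 − 0) = 0.00057 × 10 = 0.0057 W/m².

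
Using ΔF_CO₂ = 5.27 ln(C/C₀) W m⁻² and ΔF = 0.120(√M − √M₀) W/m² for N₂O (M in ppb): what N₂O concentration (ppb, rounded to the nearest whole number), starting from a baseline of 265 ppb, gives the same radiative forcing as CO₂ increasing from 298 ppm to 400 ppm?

CO₂ forcing: 5.27 × ln(400/298) = 5.27 × 0.294371 = 1.55134 W/m².
Set 0.120(√M − √265) = 1.55134: √M = 1.55134/0.120 + √265 = 12.9278 + 16.2788 = 29.2066.
M = (29.2066)² = 853.03 ppb.

M ≈ 853 ppb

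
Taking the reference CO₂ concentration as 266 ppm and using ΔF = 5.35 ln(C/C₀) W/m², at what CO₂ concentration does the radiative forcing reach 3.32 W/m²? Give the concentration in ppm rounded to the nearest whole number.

C ≈ 495 ppm

Set 5.35 ln(C/266) = 3.32, so ln(C/266) = 3.32/5.35 = 0.62056.
Then C/266 = e^0.62056 = 1.85997, giving C = 266 × 1.85997 = 494.75 ppm.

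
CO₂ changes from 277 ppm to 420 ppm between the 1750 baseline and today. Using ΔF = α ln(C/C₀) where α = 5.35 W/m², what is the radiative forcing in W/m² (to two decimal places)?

ΔF = 2.23 W/m²

CO₂: 5.35 × ln(420/277) = 5.35 × ln(1.51625) = 5.35 × 0.41624 = 2.2269 W/m².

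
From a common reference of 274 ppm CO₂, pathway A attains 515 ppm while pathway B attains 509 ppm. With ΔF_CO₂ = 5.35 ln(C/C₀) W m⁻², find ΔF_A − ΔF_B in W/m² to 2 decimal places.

ΔF_A = 5.35 ln(515/274) = 5.35 × 0.63104 = 3.3761 W/m².
ΔF_B = 5.35 ln(509/274) = 5.35 × 0.61932 = 3.3134 W/m².
Difference: 3.3761 − 3.3134 = 0.0627 W/m².

ΔF_A − ΔF_B = 0.06 W/m²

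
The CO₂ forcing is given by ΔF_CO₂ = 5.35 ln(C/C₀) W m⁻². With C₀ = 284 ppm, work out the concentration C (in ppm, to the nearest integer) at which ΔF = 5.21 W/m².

C ≈ 752 ppm

Set 5.35 ln(C/284) = 5.21, so ln(C/284) = 5.21/5.35 = 0.97383.
Then C/284 = e^0.97383 = 2.64807, giving C = 284 × 2.64807 = 752.05 ppm.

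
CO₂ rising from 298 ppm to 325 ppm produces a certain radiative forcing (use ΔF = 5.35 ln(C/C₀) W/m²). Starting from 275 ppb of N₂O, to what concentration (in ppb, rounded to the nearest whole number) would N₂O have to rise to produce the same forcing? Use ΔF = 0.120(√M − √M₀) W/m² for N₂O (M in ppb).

CO₂ forcing: 5.35 × ln(325/298) = 5.35 × 0.086732 = 0.46402 W/m².
Set 0.120(√M − √275) = 0.46402: √M = 0.46402/0.120 + √275 = 3.8668 + 16.5831 = 20.4499.
M = (20.4499)² = 418.20 ppb.

M ≈ 418 ppb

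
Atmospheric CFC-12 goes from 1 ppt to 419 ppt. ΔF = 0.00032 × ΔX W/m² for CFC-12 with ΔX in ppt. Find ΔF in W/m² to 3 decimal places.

ΔF = 0.134 W/m²

CFC-12: ΔF = 0.00032 × (419 − 1) = 0.00032 × 418 = 0.1338 W/m².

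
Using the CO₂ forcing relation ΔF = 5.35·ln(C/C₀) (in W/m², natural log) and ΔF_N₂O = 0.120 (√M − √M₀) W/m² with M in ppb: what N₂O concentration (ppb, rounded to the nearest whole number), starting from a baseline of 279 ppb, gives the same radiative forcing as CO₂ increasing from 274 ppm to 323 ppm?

M ≈ 578 ppb

CO₂ forcing: 5.35 × ln(323/274) = 5.35 × 0.164524 = 0.88020 W/m².
Set 0.120(√M − √279) = 0.88020: √M = 0.88020/0.120 + √279 = 7.3350 + 16.7033 = 24.0383.
M = (24.0383)² = 577.84 ppb.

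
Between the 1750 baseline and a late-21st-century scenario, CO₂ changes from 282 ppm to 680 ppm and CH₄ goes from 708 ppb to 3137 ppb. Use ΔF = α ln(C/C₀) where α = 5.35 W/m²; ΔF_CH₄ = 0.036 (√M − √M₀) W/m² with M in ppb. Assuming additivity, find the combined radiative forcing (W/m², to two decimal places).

CO₂: 5.35 × ln(680/282) = 5.35 × ln(2.41135) = 5.35 × 0.88019 = 4.7090 W/m².
CH₄: 0.036 × (√3137 − √708) = 0.036 × (56.0089 − 26.6083) = 0.036 × 29.4006 = 1.0584 W/m².
Total ΔF = 4.7090 + 1.0584 = 5.7674 W/m².

ΔF = 5.77 W/m²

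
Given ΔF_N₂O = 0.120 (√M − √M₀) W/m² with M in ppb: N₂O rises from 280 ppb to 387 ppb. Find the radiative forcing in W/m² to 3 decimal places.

ΔF = 0.353 W/m²

N₂O: 0.120 × (√387 − √280) = 0.120 × (19.6723 − 16.7332) = 0.120 × 2.9391 = 0.3527 W/m².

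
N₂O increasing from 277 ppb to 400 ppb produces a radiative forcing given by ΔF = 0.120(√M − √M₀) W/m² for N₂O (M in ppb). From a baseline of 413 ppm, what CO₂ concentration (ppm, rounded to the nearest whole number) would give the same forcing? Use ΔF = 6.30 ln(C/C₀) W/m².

C ≈ 440 ppm

N₂O forcing: 0.120 × (√400 − √277) = 0.120 × (20.0000 − 16.6433) = 0.120 × 3.3567 = 0.40280 W/m².
Set 6.30 ln(C/413) = 0.40280: ln(C/413) = 0.40280/6.30 = 0.06394, so C = 413 × e^0.06394 = 413 × 1.06603 = 440.27 ppm.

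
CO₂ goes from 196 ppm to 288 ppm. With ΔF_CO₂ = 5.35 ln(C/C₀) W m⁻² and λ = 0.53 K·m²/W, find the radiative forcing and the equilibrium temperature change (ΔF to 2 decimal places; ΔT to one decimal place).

ΔF = 2.06 W/m²; ΔT = 1.1 K

CO₂: 5.35 × ln(288/196) = 5.35 × ln(1.46939) = 5.35 × 0.38485 = 2.0589 W/m².
ΔT = λ ΔF = 0.53 × 2.06 = 1.0918 K.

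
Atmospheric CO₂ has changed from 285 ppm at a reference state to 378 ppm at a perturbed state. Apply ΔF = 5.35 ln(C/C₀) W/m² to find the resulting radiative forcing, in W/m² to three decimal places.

CO₂: 5.35 × ln(378/285) = 5.35 × ln(1.32632) = 5.35 × 0.28241 = 1.5109 W/m².

ΔF = 1.511 W/m²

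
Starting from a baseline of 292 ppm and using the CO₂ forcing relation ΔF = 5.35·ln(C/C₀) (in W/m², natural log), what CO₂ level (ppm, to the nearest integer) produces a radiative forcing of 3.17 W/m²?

C ≈ 528 ppm

Set 5.35 ln(C/292) = 3.17, so ln(C/292) = 3.17/5.35 = 0.59252.
Then C/292 = e^0.59252 = 1.80854, giving C = 292 × 1.80854 = 528.09 ppm.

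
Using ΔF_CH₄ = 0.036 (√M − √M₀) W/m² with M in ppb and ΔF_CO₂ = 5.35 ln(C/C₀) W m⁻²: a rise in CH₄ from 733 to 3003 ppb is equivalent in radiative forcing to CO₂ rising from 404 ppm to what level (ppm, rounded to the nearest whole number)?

CH₄ forcing: 0.036 × (√3003 − √733) = 0.036 × (54.7996 − 27.0740) = 0.036 × 27.7256 = 0.99812 W/m².
Set 5.35 ln(C/404) = 0.99812: ln(C/404) = 0.99812/5.35 = 0.18656, so C = 404 × e^0.18656 = 404 × 1.20510 = 486.86 ppm.

C ≈ 487 ppm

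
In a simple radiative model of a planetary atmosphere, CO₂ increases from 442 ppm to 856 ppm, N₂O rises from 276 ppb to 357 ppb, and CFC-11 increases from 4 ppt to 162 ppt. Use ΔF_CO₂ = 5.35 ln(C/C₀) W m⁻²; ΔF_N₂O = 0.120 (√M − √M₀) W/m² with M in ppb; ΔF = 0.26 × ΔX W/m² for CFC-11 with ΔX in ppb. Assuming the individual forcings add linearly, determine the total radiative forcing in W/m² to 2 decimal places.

ΔF = 3.85 W/m²

CO₂: 5.35 × ln(856/442) = 5.35 × ln(1.93665) = 5.35 × 0.66096 = 3.5361 W/m².
N₂O: 0.120 × (√357 − √276) = 0.120 × (18.8944 − 16.6132) = 0.120 × 2.2812 = 0.2737 W/m².
CFC-11: Δ = 162 − 4 = 158 ppt = 0.158 ppb; ΔF = 0.26 × 0.158 = 0.0411 W/m².
Total ΔF = 3.5361 + 0.2737 + 0.0411 = 3.8509 W/m².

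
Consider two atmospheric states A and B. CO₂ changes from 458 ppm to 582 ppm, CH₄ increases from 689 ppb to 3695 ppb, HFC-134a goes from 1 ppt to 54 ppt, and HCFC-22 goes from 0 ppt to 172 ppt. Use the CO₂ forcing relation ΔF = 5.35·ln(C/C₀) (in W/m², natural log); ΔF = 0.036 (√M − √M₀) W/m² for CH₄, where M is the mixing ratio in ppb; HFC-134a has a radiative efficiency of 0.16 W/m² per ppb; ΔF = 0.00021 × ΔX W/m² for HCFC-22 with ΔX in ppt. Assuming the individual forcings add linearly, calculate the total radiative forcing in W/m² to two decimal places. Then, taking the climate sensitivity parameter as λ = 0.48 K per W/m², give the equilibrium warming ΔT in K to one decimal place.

ΔF = 2.57 W/m²; ΔT = 1.2 K

CO₂: 5.35 × ln(582/458) = 5.35 × ln(1.27074) = 5.35 × 0.23960 = 1.2819 W/m².
CH₄: 0.036 × (√3695 − √689) = 0.036 × (60.7865 − 26.2488) = 0.036 × 34.5377 = 1.2434 W/m².
HFC-134a: Δ = 54 − 1 = 53 ppt = 0.053 ppb; ΔF = 0.16 × 0.053 = 0.0085 W/m².
HCFC-22: ΔF = 0.00021 × (172 − 0) = 0.00021 × 172 = 0.0361 W/m².
Total ΔF = 1.2819 + 1.2434 + 0.0085 + 0.0361 = 2.5699 W/m².
ΔT = λ ΔF = 0.48 × 2.57 = 1.2336 K.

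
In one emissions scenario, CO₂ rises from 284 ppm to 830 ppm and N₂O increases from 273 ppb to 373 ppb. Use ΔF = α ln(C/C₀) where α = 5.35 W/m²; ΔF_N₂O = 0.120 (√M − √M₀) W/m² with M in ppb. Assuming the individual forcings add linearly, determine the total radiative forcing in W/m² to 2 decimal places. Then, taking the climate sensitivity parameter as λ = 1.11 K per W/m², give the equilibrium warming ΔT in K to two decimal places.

CO₂: 5.35 × ln(830/284) = 5.35 × ln(2.92254) = 5.35 × 1.07245 = 5.7376 W/m².
N₂O: 0.120 × (√373 − √273) = 0.120 × (19.3132 − 16.5227) = 0.120 × 2.7905 = 0.3349 W/m².
Total ΔF = 5.7376 + 0.3349 = 6.0725 W/m².
ΔT = λ ΔF = 1.11 × 6.07 = 6.7377 K.

ΔF = 6.07 W/m²; ΔT = 6.74 K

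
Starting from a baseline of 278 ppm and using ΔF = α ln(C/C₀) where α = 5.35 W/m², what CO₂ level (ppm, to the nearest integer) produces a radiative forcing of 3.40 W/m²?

Set 5.35 ln(C/278) = 3.40, so ln(C/278) = 3.40/5.35 = 0.63551.
Then C/278 = e^0.63551 = 1.88798, giving C = 278 × 1.88798 = 524.86 ppm.

C ≈ 525 ppm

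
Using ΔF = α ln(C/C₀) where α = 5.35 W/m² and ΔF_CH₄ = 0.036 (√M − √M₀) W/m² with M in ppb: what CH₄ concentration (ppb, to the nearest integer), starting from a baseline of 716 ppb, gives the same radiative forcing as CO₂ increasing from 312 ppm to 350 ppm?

CO₂ forcing: 5.35 × ln(350/312) = 5.35 × 0.114930 = 0.61488 W/m².
Set 0.036(√M − √716) = 0.61488: √M = 0.61488/0.036 + √716 = 17.0800 + 26.7582 = 43.8382.
M = (43.8382)² = 1921.79 ppb.

M ≈ 1922 ppb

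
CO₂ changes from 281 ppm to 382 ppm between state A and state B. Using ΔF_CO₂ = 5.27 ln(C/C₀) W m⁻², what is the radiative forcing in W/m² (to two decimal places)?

ΔF = 1.62 W/m²

CO₂: 5.27 × ln(382/281) = 5.27 × ln(1.35943) = 5.27 × 0.30707 = 1.6183 W/m².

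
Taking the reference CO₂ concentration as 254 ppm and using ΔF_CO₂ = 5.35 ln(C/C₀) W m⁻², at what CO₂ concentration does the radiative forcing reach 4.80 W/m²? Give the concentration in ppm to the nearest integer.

Set 5.35 ln(C/254) = 4.80, so ln(C/254) = 4.80/5.35 = 0.89720.
Then C/254 = e^0.89720 = 2.45273, giving C = 254 × 2.45273 = 622.99 ppm.

C ≈ 623 ppm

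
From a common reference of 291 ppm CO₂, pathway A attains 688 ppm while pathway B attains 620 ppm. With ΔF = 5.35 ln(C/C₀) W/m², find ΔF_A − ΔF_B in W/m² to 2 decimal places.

ΔF_A = 5.35 ln(688/291) = 5.35 × 0.86047 = 4.6035 W/m².
ΔF_B = 5.35 ln(620/291) = 5.35 × 0.75640 = 4.0467 W/m².
Difference: 4.6035 − 4.0467 = 0.5568 W/m².

ΔF_A − ΔF_B = 0.56 W/m²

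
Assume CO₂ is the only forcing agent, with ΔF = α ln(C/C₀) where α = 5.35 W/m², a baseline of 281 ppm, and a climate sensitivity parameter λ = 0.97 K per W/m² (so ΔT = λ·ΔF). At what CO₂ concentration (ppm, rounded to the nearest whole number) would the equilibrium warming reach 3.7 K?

C ≈ 573 ppm

Required forcing: ΔF = ΔT/λ = 3.7/0.97 = 3.8144 W/m².
Then ln(C/281) = ΔF/5.35 = 3.8144/5.35 = 0.71297.
So C = 281 × e^0.71297 = 281 × 2.04004 = 573.25 ppm.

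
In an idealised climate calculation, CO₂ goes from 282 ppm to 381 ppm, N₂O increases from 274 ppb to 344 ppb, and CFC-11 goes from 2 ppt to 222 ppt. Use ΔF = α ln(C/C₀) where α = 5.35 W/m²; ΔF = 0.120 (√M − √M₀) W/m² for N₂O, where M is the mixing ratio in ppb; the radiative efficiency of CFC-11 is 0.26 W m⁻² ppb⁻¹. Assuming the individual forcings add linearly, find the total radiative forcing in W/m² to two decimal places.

ΔF = 1.91 W/m²

CO₂: 5.35 × ln(381/282) = 5.35 × ln(1.35106) = 5.35 × 0.30089 = 1.6098 W/m².
N₂O: 0.120 × (√344 − √274) = 0.120 × (18.5472 − 16.5529) = 0.120 × 1.9943 = 0.2393 W/m².
CFC-11: Δ = 222 − 2 = 220 ppt = 0.220 ppb; ΔF = 0.26 × 0.220 = 0.0572 W/m².
Total ΔF = 1.6098 + 0.2393 + 0.0572 = 1.9063 W/m².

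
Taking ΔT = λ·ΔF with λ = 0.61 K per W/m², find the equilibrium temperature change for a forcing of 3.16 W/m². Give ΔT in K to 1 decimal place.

ΔT = 1.9 K

ΔT = λ ΔF = 0.61 × 3.16 = 1.9276 K.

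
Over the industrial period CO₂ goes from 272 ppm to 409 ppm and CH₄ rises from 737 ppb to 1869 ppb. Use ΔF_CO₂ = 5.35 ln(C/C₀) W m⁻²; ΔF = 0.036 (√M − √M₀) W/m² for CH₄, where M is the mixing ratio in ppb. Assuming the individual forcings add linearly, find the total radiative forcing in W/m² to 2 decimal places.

CO₂: 5.35 × ln(409/272) = 5.35 × ln(1.50368) = 5.35 × 0.40792 = 2.1824 W/m².
CH₄: 0.036 × (√1869 − √737) = 0.036 × (43.2319 − 27.1477) = 0.036 × 16.0842 = 0.5790 W/m².
Total ΔF = 2.1824 + 0.5790 = 2.7614 W/m².

ΔF = 2.76 W/m²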